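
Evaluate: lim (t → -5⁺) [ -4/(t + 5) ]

As t → -5⁺, (t + 5) → 0⁺, so (t + 5)^1 → 0⁺ and -4/(t + 5)^1 → -∞.

-∞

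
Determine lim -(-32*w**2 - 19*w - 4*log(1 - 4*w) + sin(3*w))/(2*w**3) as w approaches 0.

-485/12

Substitution gives 0/0; apply L'Hôpital's rule 3 times.
After differentiating numerator and denominator 3 times the quotient is (-27*cos(3*w) - 512/(4*w - 1)^3)/(-12); at w = 0 this is -485/12.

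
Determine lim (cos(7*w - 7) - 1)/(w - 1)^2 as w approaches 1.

Direct substitution gives 0/0.
Apply L'Hôpital: lim (-7*sin(7*w - 7))/(2*w - 2), still 0/0.
After 2 applications of L'Hôpital's rule the quotient is (-49*cos(7*w - 7))/(2); substituting w = 1 gives -49/2.

-49/2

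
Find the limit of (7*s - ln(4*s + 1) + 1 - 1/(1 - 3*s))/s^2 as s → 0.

Substitution gives 0/0; apply L'Hôpital's rule 2 times.
After differentiating numerator and denominator 2 times the quotient is (16/(4*s + 1)^2 + 18/(3*s - 1)^3)/(2); at s = 0 this is -1.

-1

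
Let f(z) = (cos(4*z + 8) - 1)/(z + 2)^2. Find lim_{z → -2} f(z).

Direct substitution gives 0/0.
Apply L'Hôpital: lim (-4*sin(4*z + 8))/(2*z + 4), still 0/0.
After 2 applications of L'Hôpital's rule the quotient is (-16*cos(4*z + 8))/(2); substituting z = -2 gives -8.

-8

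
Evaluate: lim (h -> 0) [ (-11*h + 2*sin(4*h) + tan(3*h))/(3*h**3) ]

-37/9

Substitution gives 0/0; apply L'Hôpital's rule 3 times.
After differentiating numerator and denominator 3 times the quotient is (-128*cos(4*h) + 162*tan(3*h)^4 + 216*tan(3*h)^2 + 54)/(18); at h = 0 this is -37/9.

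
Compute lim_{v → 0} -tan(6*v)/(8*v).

-3/4

Substitution gives 0/0.
Since tan(u)/u → 1 as u → 0, tan(6v)/(6v) → 1 and the limit is 6/(-8) = -3/4.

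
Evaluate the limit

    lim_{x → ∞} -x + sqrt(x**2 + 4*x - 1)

An ∞ − ∞ form. Rationalising with the conjugate, the difference becomes (4x - 1) / (√(x^2 + 4*x - 1) + x).
For large x the denominator behaves like 2·x, so the quotient tends to 4/2 = 2.

2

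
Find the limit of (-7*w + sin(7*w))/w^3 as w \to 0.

-343/6

Direct substitution gives 0/0.
Apply L'Hôpital: lim (7*cos(7*w) - 7)/(3*w^2), still 0/0.
Apply L'Hôpital: lim (-49*sin(7*w))/(6*w), still 0/0.
After 3 applications of L'Hôpital's rule the quotient is (-343*cos(7*w))/(6); substituting w = 0 gives -343/6.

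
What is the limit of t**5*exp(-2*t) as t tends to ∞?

Write as t^5/e^{2t}, an ∞/∞ form.
Exponential growth dominates any polynomial, so repeated L'Hôpital (or the standard result) gives 0.

0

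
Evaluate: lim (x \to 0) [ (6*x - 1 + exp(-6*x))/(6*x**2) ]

3

Direct substitution gives 0/0.
Apply L'Hôpital: lim (6 - 6*e^(-6*x))/(12*x), still 0/0.
After 2 applications of L'Hôpital's rule the quotient is (36*e^(-6*x))/(12); substituting x = 0 gives 3.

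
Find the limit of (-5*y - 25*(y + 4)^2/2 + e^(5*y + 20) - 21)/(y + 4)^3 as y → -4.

125/6

Direct substitution gives 0/0.
Apply L'Hôpital: lim (-25*y + 5*e^(5*y + 20) - 105)/(3*(y + 4)^2), still 0/0.
Apply L'Hôpital: lim (25*e^(5*y + 20) - 25)/(6*y + 24), still 0/0.
After 3 applications of L'Hôpital's rule the quotient is (125*e^(5*y + 20))/(6); substituting y = -4 gives 125/6.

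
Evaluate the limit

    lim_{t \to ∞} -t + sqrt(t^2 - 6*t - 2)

-3

An ∞ − ∞ form. Rationalising with the conjugate, the difference becomes (-6t - 2) / (√(t^2 - 6*t - 2) + t).
For large t the denominator behaves like 2·t, so the quotient tends to -6/2 = -3.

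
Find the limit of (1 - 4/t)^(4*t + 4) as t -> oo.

e^(-16)

Write it as [(1 - 4/t)^t]^(4) · (1 - 4/t)^(4). The bracketed term tends to e^(-4) and the second factor to 1, so the limit is e^(-16).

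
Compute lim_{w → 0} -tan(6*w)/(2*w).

Substitution gives 0/0.
Since tan(u)/u → 1 as u → 0, tan(6w)/(6w) → 1 and the limit is 6/(-2) = -3.

-3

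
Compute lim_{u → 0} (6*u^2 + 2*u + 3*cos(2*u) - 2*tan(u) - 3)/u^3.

-2/3

Substitution gives 0/0; apply L'Hôpital's rule 3 times.
After differentiating numerator and denominator 3 times the quotient is (24*sin(2*u) - 12*tan(u)^4 - 16*tan(u)^2 - 4)/(6); at u = 0 this is -2/3.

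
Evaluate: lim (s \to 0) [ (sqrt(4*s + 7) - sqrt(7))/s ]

2*√(7)/7

A 0/0 form; rationalise with √(7 + 4s) + √7. This collapses the numerator to 4s, leaving 4/(√(7 + 4s) + √7) → 4/(2√7) = 2*√(7)/7.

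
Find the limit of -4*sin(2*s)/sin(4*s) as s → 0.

Substitution gives 0/0.
Divide numerator and denominator by s: sin(2s)/s → 2 and sin(4s)/s → 4, so the limit is -4·2/4 = -2.

-2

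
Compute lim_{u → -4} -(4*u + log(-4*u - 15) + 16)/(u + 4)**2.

8

Direct substitution gives 0/0.
Apply L'Hôpital: lim (4 - 4/(-4*u - 15))/(-2*u - 8), still 0/0.
After 2 applications of L'Hôpital's rule the quotient is (-16/(-4*u - 15)^2)/(-2); substituting u = -4 gives 8.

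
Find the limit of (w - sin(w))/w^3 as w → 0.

1/6

Direct substitution gives 0/0.
Apply L'Hôpital: lim (1 - cos(w))/(3*w^2), still 0/0.
Apply L'Hôpital: lim (sin(w))/(6*w), still 0/0.
After 3 applications of L'Hôpital's rule the quotient is (cos(w))/(6); substituting w = 0 gives 1/6.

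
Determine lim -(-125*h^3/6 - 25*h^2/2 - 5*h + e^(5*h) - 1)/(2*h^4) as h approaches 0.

-625/48

Direct substitution gives 0/0.
Apply L'Hôpital: lim (-125*h^2/2 - 25*h + 5*e^(5*h) - 5)/(-8*h^3), still 0/0.
Apply L'Hôpital: lim (-125*h + 25*e^(5*h) - 25)/(-24*h^2), still 0/0.
Apply L'Hôpital: lim (125*e^(5*h) - 125)/(-48*h), still 0/0.
After 4 applications of L'Hôpital's rule the quotient is (625*e^(5*h))/(-48); substituting h = 0 gives -625/48.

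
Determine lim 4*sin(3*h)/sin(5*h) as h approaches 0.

12/5

Substitution gives 0/0.
Divide numerator and denominator by h: sin(3h)/h → 3 and sin(5h)/h → 5, so the limit is 4·3/5 = 12/5.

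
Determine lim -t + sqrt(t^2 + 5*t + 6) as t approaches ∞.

An ∞ − ∞ form. Rationalising with the conjugate, the difference becomes (5t + 6) / (√(t^2 + 5*t + 6) + t).
For large t the denominator behaves like 2·t, so the quotient tends to 5/2 = 5/2.

5/2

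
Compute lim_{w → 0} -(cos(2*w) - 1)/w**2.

2

Direct substitution gives 0/0.
Apply L'Hôpital: lim (-2*sin(2*w))/(-2*w), still 0/0.
After 2 applications of L'Hôpital's rule the quotient is (-4*cos(2*w))/(-2); substituting w = 0 gives 2.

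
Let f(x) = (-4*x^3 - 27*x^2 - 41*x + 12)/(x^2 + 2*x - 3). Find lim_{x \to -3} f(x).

-13/4

At x = -3 both the top and bottom vanish — a removable singularity. Factoring out (x + 3) from each leaves (-4*x^2 - 15*x + 4)/(x - 1), which at x = -3 equals -13/4.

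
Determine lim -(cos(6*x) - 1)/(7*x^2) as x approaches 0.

Direct substitution gives 0/0.
Apply L'Hôpital: lim (-6*sin(6*x))/(-14*x), still 0/0.
After 2 applications of L'Hôpital's rule the quotient is (-36*cos(6*x))/(-14); substituting x = 0 gives 18/7.

18/7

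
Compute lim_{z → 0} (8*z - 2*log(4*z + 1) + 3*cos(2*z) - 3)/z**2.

Substitution gives 0/0; apply L'Hôpital's rule 2 times.
After differentiating numerator and denominator 2 times the quotient is (-12*cos(2*z) + 32/(4*z + 1)^2)/(2); at z = 0 this is 10.

10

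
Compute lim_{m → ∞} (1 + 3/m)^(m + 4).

e^(3)

Let L be the limit and take ln: ln L = lim (m + 4)·ln(1 + 3/m) = lim (m + 4)·(3/m + O(1/m²)) = 3.
Hence L = e^(3).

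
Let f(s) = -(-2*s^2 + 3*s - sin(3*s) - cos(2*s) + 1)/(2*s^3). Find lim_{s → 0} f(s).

-9/4

Substitution gives 0/0 (the numerator vanishes to order 3).
Expand each term to order s^3: the coefficient of s^3 in −sin(3s) is 9/2 and in −cos(2s) is 0.
Lower-order terms cancel with the polynomial part, so the numerator is (9/2)·s^3 + o(s^3), and the limit is (9/2)/(-2) = -9/4.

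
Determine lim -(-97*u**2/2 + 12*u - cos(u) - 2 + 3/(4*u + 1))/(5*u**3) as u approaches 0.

192/5

Substitution gives 0/0 (the numerator vanishes to order 3).
Expand each term to order u^3: the coefficient of u^3 in 3·1/(1 + 4u) is -192 and in −cos(u) is 0.
Lower-order terms cancel with the polynomial part, so the numerator is (-192)·u^3 + o(u^3), and the limit is (-192)/(-5) = 192/5.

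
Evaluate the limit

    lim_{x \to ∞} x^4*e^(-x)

Write as x^4/e^{1x}, an ∞/∞ form.
Exponential growth dominates any polynomial, so repeated L'Hôpital (or the standard result) gives 0.

0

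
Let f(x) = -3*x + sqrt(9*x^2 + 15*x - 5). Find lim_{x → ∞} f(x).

5/2

This has the form ∞ − ∞. Multiply and divide by the conjugate √(9*x^2 + 15*x - 5) + 3x.
That gives (15x - 5) / (√(9*x^2 + 15*x - 5) + 3x).
Divide numerator and denominator by x: the limit is 15/(2·3) = 5/2.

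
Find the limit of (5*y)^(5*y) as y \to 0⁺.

1

Base → 0⁺ and exponent → 0⁺: a 0^0 form.
Take logs: 5y·ln(5y). This is 0·(−∞); rewriting as ln(5y)/(1/(5y)) and applying L'Hôpital gives 0.
Hence the limit is e^0 = 1.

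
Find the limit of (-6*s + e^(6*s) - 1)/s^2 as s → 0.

Direct substitution gives 0/0.
Apply L'Hôpital: lim (6*e^(6*s) - 6)/(2*s), still 0/0.
After 2 applications of L'Hôpital's rule the quotient is (36*e^(6*s))/(2); substituting s = 0 gives 18.

18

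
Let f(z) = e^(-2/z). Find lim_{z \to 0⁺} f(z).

0

As z → 0⁺, -2/(z) → −∞, so e^(-2/(z)) → 0.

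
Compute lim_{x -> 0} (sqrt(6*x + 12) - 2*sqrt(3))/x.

A 0/0 form; rationalise with √(12 + 6x) + √12. This collapses the numerator to 6x, leaving 6/(√(12 + 6x) + √12) → 6/(2√12) = √(3)/2.

√(3)/2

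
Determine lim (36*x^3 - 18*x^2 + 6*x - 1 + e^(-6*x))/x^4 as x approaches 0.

54

Direct substitution gives 0/0.
Apply L'Hôpital: lim (108*x^2 - 36*x + 6 - 6*e^(-6*x))/(4*x^3), still 0/0.
Apply L'Hôpital: lim (216*x - 36 + 36*e^(-6*x))/(12*x^2), still 0/0.
Apply L'Hôpital: lim (216 - 216*e^(-6*x))/(24*x), still 0/0.
After 4 applications of L'Hôpital's rule the quotient is (1296*e^(-6*x))/(24); substituting x = 0 gives 54.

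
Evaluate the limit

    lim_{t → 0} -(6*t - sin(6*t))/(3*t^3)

Direct substitution gives 0/0.
Apply L'Hôpital: lim (6 - 6*cos(6*t))/(-9*t^2), still 0/0.
Apply L'Hôpital: lim (36*sin(6*t))/(-18*t), still 0/0.
After 3 applications of L'Hôpital's rule the quotient is (216*cos(6*t))/(-18); substituting t = 0 gives -12.

-12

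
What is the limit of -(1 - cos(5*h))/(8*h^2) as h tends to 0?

-25/16

Substitution gives 0/0.
Use (1 − cos u)/u² → 1/2 with u = 5h: the limit is 5²/(2·(-8)) = -25/16.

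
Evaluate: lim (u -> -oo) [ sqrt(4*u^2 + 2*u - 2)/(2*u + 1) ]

For large |u|, √(4*u^2 + 2*u - 2) ≈ √4·|u| and the denominator ≈ 2u.
Since u → −∞, |u| = −u, giving −√4/(2) = -1.

-1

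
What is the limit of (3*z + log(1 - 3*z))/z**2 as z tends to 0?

-9/2

Direct substitution gives 0/0.
Apply L'Hôpital: lim (3 - 3/(1 - 3*z))/(2*z), still 0/0.
After 2 applications of L'Hôpital's rule the quotient is (-9/(1 - 3*z)^2)/(2); substituting z = 0 gives -9/2.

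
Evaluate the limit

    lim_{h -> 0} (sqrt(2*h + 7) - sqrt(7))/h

A 0/0 form; rationalise with √(7 + 2h) + √7. This collapses the numerator to 2h, leaving 2/(√(7 + 2h) + √7) → 2/(2√7) = √(7)/7.

√(7)/7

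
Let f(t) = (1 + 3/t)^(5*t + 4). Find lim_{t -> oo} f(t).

e^(15)

Let L be the limit and take ln: ln L = lim (5t + 4)·ln(1 + 3/t) = lim (5t + 4)·(3/t + O(1/t²)) = 15.
Hence L = e^(15).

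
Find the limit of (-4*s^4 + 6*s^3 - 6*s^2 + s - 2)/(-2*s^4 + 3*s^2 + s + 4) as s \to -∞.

2

Numerator and denominator both have degree 4.
Dividing every term by s^4, all lower-order terms vanish and the limit is the ratio of leading coefficients, -4/(-2) = 2.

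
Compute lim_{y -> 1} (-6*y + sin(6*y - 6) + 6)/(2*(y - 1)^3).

Direct substitution gives 0/0.
Apply L'Hôpital: lim (6*cos(6*y - 6) - 6)/(6*(y - 1)^2), still 0/0.
Apply L'Hôpital: lim (-36*sin(6*y - 6))/(12*y - 12), still 0/0.
After 3 applications of L'Hôpital's rule the quotient is (-216*cos(6*y - 6))/(12); substituting y = 1 gives -18.

-18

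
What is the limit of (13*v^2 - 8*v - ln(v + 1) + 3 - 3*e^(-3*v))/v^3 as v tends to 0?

79/6

Substitution gives 0/0; apply L'Hôpital's rule 3 times.
After differentiating numerator and denominator 3 times the quotient is (81*e^(-3*v) - 2/(v + 1)^3)/(6); at v = 0 this is 79/6.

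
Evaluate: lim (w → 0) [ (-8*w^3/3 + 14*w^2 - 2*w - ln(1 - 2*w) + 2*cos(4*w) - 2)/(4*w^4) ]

Substitution gives 0/0 (the numerator vanishes to order 4).
Expand each term to order w^4: the coefficient of w^4 in −ln(1 - 2w) is 4 and in 2·cos(4w) is 64/3.
Lower-order terms cancel with the polynomial part, so the numerator is (76/3)·w^4 + o(w^4), and the limit is (76/3)/(4) = 19/3.

19/3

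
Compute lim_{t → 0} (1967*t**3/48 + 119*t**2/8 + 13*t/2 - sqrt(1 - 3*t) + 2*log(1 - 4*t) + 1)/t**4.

-15979/128

Substitution gives 0/0 (the numerator vanishes to order 4).
Expand each term to order t^4: the coefficient of t^4 in −√(1 - 3t) is 405/128 and in 2·ln(1 - 4t) is -128.
Lower-order terms cancel with the polynomial part, so the numerator is (-15979/128)·t^4 + o(t^4), and the limit is (-15979/128)/(1) = -15979/128.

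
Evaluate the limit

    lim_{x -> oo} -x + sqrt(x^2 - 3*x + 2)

An ∞ − ∞ form. Rationalising with the conjugate, the difference becomes (-3x + 2) / (√(x^2 - 3*x + 2) + x).
For large x the denominator behaves like 2·x, so the quotient tends to -3/2 = -3/2.

-3/2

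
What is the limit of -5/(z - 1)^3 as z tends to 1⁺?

-∞

As z → 1⁺, (z - 1) → 0⁺, so (z - 1)^3 → 0⁺ and -5/(z - 1)^3 → -∞.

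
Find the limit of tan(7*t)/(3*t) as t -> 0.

7/3

Substitution gives 0/0.
Since tan(u)/u → 1 as u → 0, tan(7t)/(7t) → 1 and the limit is 7/3.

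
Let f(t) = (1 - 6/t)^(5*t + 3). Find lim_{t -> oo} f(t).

e^(-30)

The base → 1 and the exponent → ∞: a 1^∞ form.
Take logarithms: (5t + 3)·ln(1 - 6/t). Since ln(1+u) ~ u for small u, this behaves like (5t)·(-6/t) → -30.
So the limit is e^(-30).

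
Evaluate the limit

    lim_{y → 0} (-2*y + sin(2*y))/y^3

-4/3

Direct substitution gives 0/0.
Apply L'Hôpital: lim (2*cos(2*y) - 2)/(3*y^2), still 0/0.
Apply L'Hôpital: lim (-4*sin(2*y))/(6*y), still 0/0.
After 3 applications of L'Hôpital's rule the quotient is (-8*cos(2*y))/(6); substituting y = 0 gives -4/3.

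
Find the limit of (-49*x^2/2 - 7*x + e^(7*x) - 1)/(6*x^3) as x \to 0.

Direct substitution gives 0/0.
Apply L'Hôpital: lim (-49*x + 7*e^(7*x) - 7)/(18*x^2), still 0/0.
Apply L'Hôpital: lim (49*e^(7*x) - 49)/(36*x), still 0/0.
After 3 applications of L'Hôpital's rule the quotient is (343*e^(7*x))/(36); substituting x = 0 gives 343/36.

343/36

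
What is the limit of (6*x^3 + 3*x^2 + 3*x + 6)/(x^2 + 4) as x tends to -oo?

The numerator has higher degree (3 > 2); the quotient behaves like (6/(1))·x^1 for large |x|.
As x → −∞ this diverges to -∞.

-∞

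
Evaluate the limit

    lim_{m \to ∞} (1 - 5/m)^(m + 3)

e^(-5)

The base → 1 and the exponent → ∞: a 1^∞ form.
Take logarithms: (m + 3)·ln(1 - 5/m). Since ln(1+u) ~ u for small u, this behaves like (m)·(-5/m) → -5.
So the limit is e^(-5).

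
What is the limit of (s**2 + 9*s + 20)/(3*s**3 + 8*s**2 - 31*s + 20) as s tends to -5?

-1/114

At s = -5 both the top and bottom vanish — a removable singularity. Factoring out (s + 5) from each leaves (s + 4)/(3*s^2 - 7*s + 4), which at s = -5 equals -1/114.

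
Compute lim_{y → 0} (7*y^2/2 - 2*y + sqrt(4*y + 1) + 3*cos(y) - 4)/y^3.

Substitution gives 0/0; apply L'Hôpital's rule 3 times.
After differentiating numerator and denominator 3 times the quotient is (3*sin(y) + 24/(4*y + 1)^(5/2))/(6); at y = 0 this is 4.

4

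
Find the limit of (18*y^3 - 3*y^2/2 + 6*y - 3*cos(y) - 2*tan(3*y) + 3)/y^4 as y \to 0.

-1/8

Substitution gives 0/0 (the numerator vanishes to order 4).
Expand each term to order y^4: the coefficient of y^4 in -2·tan(3y) is 0 and in -3·cos(y) is -1/8.
Lower-order terms cancel with the polynomial part, so the numerator is (-1/8)·y^4 + o(y^4), and the limit is (-1/8)/(1) = -1/8.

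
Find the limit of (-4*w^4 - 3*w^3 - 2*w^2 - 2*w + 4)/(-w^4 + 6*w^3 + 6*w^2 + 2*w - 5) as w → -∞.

4

Numerator and denominator both have degree 4.
Dividing every term by w^4, all lower-order terms vanish and the limit is the ratio of leading coefficients, -4/(-1) = 4.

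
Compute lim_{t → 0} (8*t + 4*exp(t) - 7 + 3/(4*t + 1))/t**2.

Substitution gives 0/0; apply L'Hôpital's rule 2 times.
After differentiating numerator and denominator 2 times the quotient is (4*e^(t) + 96/(4*t + 1)^3)/(2); at t = 0 this is 50.

50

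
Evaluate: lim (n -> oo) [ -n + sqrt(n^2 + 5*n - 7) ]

This has the form ∞ − ∞. Multiply and divide by the conjugate √(n^2 + 5*n - 7) + n.
That gives (5n - 7) / (√(n^2 + 5*n - 7) + n).
Divide numerator and denominator by n: the limit is 5/(2·1) = 5/2.

5/2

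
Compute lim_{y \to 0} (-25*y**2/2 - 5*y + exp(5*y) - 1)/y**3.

Direct substitution gives 0/0.
Apply L'Hôpital: lim (-25*y + 5*e^(5*y) - 5)/(3*y^2), still 0/0.
Apply L'Hôpital: lim (25*e^(5*y) - 25)/(6*y), still 0/0.
After 3 applications of L'Hôpital's rule the quotient is (125*e^(5*y))/(6); substituting y = 0 gives 125/6.

125/6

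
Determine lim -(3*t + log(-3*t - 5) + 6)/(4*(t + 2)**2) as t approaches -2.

9/8

Direct substitution gives 0/0.
Apply L'Hôpital: lim (3 - 3/(-3*t - 5))/(-8*t - 16), still 0/0.
After 2 applications of L'Hôpital's rule the quotient is (-9/(-3*t - 5)^2)/(-8); substituting t = -2 gives 9/8.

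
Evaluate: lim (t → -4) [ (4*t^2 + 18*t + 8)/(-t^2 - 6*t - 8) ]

At t = -4 both the top and bottom vanish — a removable singularity. Factoring out (t + 4) from each leaves (4*t + 2)/(-t - 2), which at t = -4 equals -7.

-7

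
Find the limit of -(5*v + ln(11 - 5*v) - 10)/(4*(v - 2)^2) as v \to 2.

Direct substitution gives 0/0.
Apply L'Hôpital: lim (5 - 5/(11 - 5*v))/(16 - 8*v), still 0/0.
After 2 applications of L'Hôpital's rule the quotient is (-25/(11 - 5*v)^2)/(-8); substituting v = 2 gives 25/8.

25/8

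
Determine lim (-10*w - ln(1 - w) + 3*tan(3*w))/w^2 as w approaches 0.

1/2

Substitution gives 0/0; apply L'Hôpital's rule 2 times.
After differentiating numerator and denominator 2 times the quotient is (54*tan(3*w)/cos(3*w)^2 + (w - 1)^(-2))/(2); at w = 0 this is 1/2.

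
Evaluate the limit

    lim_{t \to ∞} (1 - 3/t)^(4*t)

The base → 1 and the exponent → ∞: a 1^∞ form.
Take logarithms: (4t)·ln(1 - 3/t). Since ln(1+u) ~ u for small u, this behaves like (4t)·(-3/t) → -12.
So the limit is e^(-12).

e^(-12)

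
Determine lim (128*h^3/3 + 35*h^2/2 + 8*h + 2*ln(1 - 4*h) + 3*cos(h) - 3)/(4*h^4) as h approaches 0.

-1023/32

Substitution gives 0/0; apply L'Hôpital's rule 4 times.
After differentiating numerator and denominator 4 times the quotient is (3*cos(h) - 3072/(4*h - 1)^4)/(96); at h = 0 this is -1023/32.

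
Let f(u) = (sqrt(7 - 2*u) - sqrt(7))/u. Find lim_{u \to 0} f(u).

A 0/0 form; rationalise with √(7 - 2u) + √7. This collapses the numerator to -2u, leaving -2/(√(7 - 2u) + √7) → -2/(2√7) = -√(7)/7.

-√(7)/7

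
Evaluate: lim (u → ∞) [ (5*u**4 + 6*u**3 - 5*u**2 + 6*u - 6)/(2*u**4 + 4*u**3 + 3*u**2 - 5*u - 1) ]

5/2

Numerator and denominator both have degree 4.
Dividing every term by u^4, all lower-order terms vanish and the limit is the ratio of leading coefficients, 5/(2) = 5/2.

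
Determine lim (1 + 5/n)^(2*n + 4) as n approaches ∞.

The base → 1 and the exponent → ∞: a 1^∞ form.
Take logarithms: (2n + 4)·ln(1 + 5/n). Since ln(1+u) ~ u for small u, this behaves like (2n)·(5/n) → 10.
So the limit is e^(10).

e^(10)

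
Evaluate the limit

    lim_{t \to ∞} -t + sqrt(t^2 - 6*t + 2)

An ∞ − ∞ form. Rationalising with the conjugate, the difference becomes (-6t + 2) / (√(t^2 - 6*t + 2) + t).
For large t the denominator behaves like 2·t, so the quotient tends to -6/2 = -3.

-3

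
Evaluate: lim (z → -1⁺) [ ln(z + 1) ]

-∞

As z → -1⁺, z + 1 → 0⁺ and ln(z + 1) → −∞.
Multiplying by 1 gives -∞.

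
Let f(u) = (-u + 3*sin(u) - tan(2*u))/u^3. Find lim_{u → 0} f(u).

-19/6

Substitution gives 0/0; apply L'Hôpital's rule 3 times.
After differentiating numerator and denominator 3 times the quotient is (-3*cos(u) - 48*tan(2*u)^4 - 64*tan(2*u)^2 - 16)/(6); at u = 0 this is -19/6.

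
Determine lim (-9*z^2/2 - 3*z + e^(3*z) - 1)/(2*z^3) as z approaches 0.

Direct substitution gives 0/0.
Apply L'Hôpital: lim (-9*z + 3*e^(3*z) - 3)/(6*z^2), still 0/0.
Apply L'Hôpital: lim (9*e^(3*z) - 9)/(12*z), still 0/0.
After 3 applications of L'Hôpital's rule the quotient is (27*e^(3*z))/(12); substituting z = 0 gives 9/4.

9/4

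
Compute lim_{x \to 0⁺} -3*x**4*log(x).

This is a 0·(−∞) form. Rewrite as -3·ln(x) / x^(−4) and apply L'Hôpital:
the derivative quotient is -3·(1/x) / (−4·x^(−5)) = (3/4)·x^4 → 0.

0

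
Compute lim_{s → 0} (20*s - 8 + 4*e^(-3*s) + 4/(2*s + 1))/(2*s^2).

17

Substitution gives 0/0; apply L'Hôpital's rule 2 times.
After differentiating numerator and denominator 2 times the quotient is (36*e^(-3*s) + 32/(2*s + 1)^3)/(4); at s = 0 this is 17.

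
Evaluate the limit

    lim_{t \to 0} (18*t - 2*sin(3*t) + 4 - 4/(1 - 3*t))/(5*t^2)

Substitution gives 0/0; apply L'Hôpital's rule 2 times.
After differentiating numerator and denominator 2 times the quotient is (18*sin(3*t) + 72/(3*t - 1)^3)/(10); at t = 0 this is -36/5.

-36/5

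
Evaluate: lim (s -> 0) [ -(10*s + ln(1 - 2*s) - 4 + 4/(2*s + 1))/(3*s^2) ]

Substitution gives 0/0; apply L'Hôpital's rule 2 times.
After differentiating numerator and denominator 2 times the quotient is (32/(2*s + 1)^3 - 4/(2*s - 1)^2)/(-6); at s = 0 this is -14/3.

-14/3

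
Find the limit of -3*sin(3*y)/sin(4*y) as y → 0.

-9/4

Substitution gives 0/0.
Divide numerator and denominator by y: sin(3y)/y → 3 and sin(4y)/y → 4, so the limit is -3·3/4 = -9/4.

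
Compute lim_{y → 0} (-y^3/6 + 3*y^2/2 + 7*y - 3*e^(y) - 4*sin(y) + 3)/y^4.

-1/8

Substitution gives 0/0; apply L'Hôpital's rule 4 times.
After differentiating numerator and denominator 4 times the quotient is (-3*e^(y) - 4*sin(y))/(24); at y = 0 this is -1/8.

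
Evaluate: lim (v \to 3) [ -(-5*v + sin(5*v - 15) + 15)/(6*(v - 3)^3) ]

Direct substitution gives 0/0.
Apply L'Hôpital: lim (5*cos(5*v - 15) - 5)/(-18*(v - 3)^2), still 0/0.
Apply L'Hôpital: lim (-25*sin(5*v - 15))/(108 - 36*v), still 0/0.
After 3 applications of L'Hôpital's rule the quotient is (-125*cos(5*v - 15))/(-36); substituting v = 3 gives 125/36.

125/36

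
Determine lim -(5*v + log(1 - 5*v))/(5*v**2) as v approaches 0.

5/2

Direct substitution gives 0/0.
Apply L'Hôpital: lim (5 - 5/(1 - 5*v))/(-10*v), still 0/0.
After 2 applications of L'Hôpital's rule the quotient is (-25/(1 - 5*v)^2)/(-10); substituting v = 0 gives 5/2.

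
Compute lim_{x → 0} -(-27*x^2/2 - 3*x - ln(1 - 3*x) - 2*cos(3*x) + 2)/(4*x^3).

-9/4

Substitution gives 0/0 (the numerator vanishes to order 3).
Expand each term to order x^3: the coefficient of x^3 in −ln(1 - 3x) is 9 and in -2·cos(3x) is 0.
Lower-order terms cancel with the polynomial part, so the numerator is (9)·x^3 + o(x^3), and the limit is (9)/(-4) = -9/4.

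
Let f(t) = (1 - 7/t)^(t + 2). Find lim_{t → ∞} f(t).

Let L be the limit and take ln: ln L = lim (t + 2)·ln(1 - 7/t) = lim (t + 2)·(-7/t + O(1/t²)) = -7.
Hence L = e^(-7).

e^(-7)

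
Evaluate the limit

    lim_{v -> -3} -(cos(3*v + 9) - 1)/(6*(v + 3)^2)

Direct substitution gives 0/0.
Apply L'Hôpital: lim (-3*sin(3*v + 9))/(-12*v - 36), still 0/0.
After 2 applications of L'Hôpital's rule the quotient is (-9*cos(3*v + 9))/(-12); substituting v = -3 gives 3/4.

3/4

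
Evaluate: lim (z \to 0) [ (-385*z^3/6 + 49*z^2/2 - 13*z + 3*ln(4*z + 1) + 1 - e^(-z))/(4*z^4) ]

Substitution gives 0/0; apply L'Hôpital's rule 4 times.
After differentiating numerator and denominator 4 times the quotient is (-e^(-z) - 4608/(4*z + 1)^4)/(96); at z = 0 this is -4609/96.

-4609/96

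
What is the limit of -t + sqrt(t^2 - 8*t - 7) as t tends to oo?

An ∞ − ∞ form. Rationalising with the conjugate, the difference becomes (-8t - 7) / (√(t^2 - 8*t - 7) + t).
For large t the denominator behaves like 2·t, so the quotient tends to -8/2 = -4.

-4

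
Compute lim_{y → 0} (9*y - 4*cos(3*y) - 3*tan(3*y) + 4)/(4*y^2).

Substitution gives 0/0; apply L'Hôpital's rule 2 times.
After differentiating numerator and denominator 2 times the quotient is (-54*sin(3*y)/cos(3*y)^3 + 36*cos(3*y))/(8); at y = 0 this is 9/2.

9/2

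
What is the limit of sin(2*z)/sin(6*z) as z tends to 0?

1/3

Substitution gives 0/0.
Divide numerator and denominator by z: sin(2z)/z → 2 and sin(6z)/z → 6, so the limit is 1·2/6 = 1/3.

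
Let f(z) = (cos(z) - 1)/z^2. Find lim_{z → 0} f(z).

Direct substitution gives 0/0.
Apply L'Hôpital: lim (-sin(z))/(2*z), still 0/0.
After 2 applications of L'Hôpital's rule the quotient is (-cos(z))/(2); substituting z = 0 gives -1/2.

-1/2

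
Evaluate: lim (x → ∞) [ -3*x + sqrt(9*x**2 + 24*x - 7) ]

This has the form ∞ − ∞. Multiply and divide by the conjugate √(9*x^2 + 24*x - 7) + 3x.
That gives (24x - 7) / (√(9*x^2 + 24*x - 7) + 3x).
Divide numerator and denominator by x: the limit is 24/(2·3) = 4.

4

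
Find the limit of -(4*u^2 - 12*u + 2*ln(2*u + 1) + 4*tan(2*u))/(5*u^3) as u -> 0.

Substitution gives 0/0; apply L'Hôpital's rule 3 times.
After differentiating numerator and denominator 3 times the quotient is (192*tan(2*u)^2/cos(2*u)^2 + 64/cos(2*u)^2 + 32/(2*u + 1)^3)/(-30); at u = 0 this is -16/5.

-16/5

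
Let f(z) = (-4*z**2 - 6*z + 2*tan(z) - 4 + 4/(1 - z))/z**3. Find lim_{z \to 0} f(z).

Substitution gives 0/0; apply L'Hôpital's rule 3 times.
After differentiating numerator and denominator 3 times the quotient is (12*tan(z)^2/cos(z)^2 + 4/cos(z)^2 + 24/(z - 1)^4)/(6); at z = 0 this is 14/3.

14/3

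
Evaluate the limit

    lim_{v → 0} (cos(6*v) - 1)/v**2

-18

Direct substitution gives 0/0.
Apply L'Hôpital: lim (-6*sin(6*v))/(2*v), still 0/0.
After 2 applications of L'Hôpital's rule the quotient is (-36*cos(6*v))/(2); substituting v = 0 gives -18.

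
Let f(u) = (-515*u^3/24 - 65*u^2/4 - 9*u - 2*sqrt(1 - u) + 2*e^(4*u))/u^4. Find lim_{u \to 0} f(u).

Substitution gives 0/0; apply L'Hôpital's rule 4 times.
After differentiating numerator and denominator 4 times the quotient is (512*e^(4*u) + 15/(8*(1 - u)^(7/2)))/(24); at u = 0 this is 4111/192.

4111/192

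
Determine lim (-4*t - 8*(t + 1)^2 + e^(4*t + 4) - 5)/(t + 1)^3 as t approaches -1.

Direct substitution gives 0/0.
Apply L'Hôpital: lim (-16*t + 4*e^(4*t + 4) - 20)/(3*(t + 1)^2), still 0/0.
Apply L'Hôpital: lim (16*e^(4*t + 4) - 16)/(6*t + 6), still 0/0.
After 3 applications of L'Hôpital's rule the quotient is (64*e^(4*t + 4))/(6); substituting t = -1 gives 32/3.

32/3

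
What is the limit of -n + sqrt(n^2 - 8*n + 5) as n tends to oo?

An ∞ − ∞ form. Rationalising with the conjugate, the difference becomes (-8n + 5) / (√(n^2 - 8*n + 5) + n).
For large n the denominator behaves like 2·n, so the quotient tends to -8/2 = -4.

-4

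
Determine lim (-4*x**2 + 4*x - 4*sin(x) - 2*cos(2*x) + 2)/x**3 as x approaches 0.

Substitution gives 0/0; apply L'Hôpital's rule 3 times.
After differentiating numerator and denominator 3 times the quotient is (-16*sin(2*x) + 4*cos(x))/(6); at x = 0 this is 2/3.

2/3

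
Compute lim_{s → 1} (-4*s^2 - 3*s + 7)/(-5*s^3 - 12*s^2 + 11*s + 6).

11/28

Direct substitution gives 0/0, so factor. Both numerator and denominator have (s - 1) as a factor.
After cancelling, the expression reduces to (-4*s - 7)/(-5*s^2 - 17*s - 6).
Substituting s = 1 gives 11/28.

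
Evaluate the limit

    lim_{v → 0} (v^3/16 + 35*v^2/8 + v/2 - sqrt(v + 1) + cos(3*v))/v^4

Substitution gives 0/0 (the numerator vanishes to order 4).
Expand each term to order v^4: the coefficient of v^4 in −√(1 + v) is 5/128 and in cos(3v) is 27/8.
Lower-order terms cancel with the polynomial part, so the numerator is (437/128)·v^4 + o(v^4), and the limit is (437/128)/(1) = 437/128.

437/128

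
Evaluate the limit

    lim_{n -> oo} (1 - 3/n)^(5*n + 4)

The base → 1 and the exponent → ∞: a 1^∞ form.
Take logarithms: (5n + 4)·ln(1 - 3/n). Since ln(1+u) ~ u for small u, this behaves like (5n)·(-3/n) → -15.
So the limit is e^(-15).

e^(-15)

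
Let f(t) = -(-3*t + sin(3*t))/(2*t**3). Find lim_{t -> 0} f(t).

Direct substitution gives 0/0.
Apply L'Hôpital: lim (3*cos(3*t) - 3)/(-6*t^2), still 0/0.
Apply L'Hôpital: lim (-9*sin(3*t))/(-12*t), still 0/0.
After 3 applications of L'Hôpital's rule the quotient is (-27*cos(3*t))/(-12); substituting t = 0 gives 9/4.

9/4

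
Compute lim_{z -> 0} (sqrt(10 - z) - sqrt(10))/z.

-√(10)/20

A 0/0 form; rationalise with √(10 - z) + √10. This collapses the numerator to -z, leaving -1/(√(10 - z) + √10) → -1/(2√10) = -√(10)/20.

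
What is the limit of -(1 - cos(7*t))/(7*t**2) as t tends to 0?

Substitution gives 0/0.
Use (1 − cos u)/u² → 1/2 with u = 7t: the limit is 7²/(2·(-7)) = -7/2.

-7/2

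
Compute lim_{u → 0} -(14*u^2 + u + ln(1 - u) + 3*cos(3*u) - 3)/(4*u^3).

1/12

Substitution gives 0/0; apply L'Hôpital's rule 3 times.
After differentiating numerator and denominator 3 times the quotient is (81*sin(3*u) + 2/(u - 1)^3)/(-24); at u = 0 this is 1/12.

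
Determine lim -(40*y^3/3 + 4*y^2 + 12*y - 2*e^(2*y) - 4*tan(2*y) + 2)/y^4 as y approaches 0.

Substitution gives 0/0 (the numerator vanishes to order 4).
Expand each term to order y^4: the coefficient of y^4 in -2·e^(2y) is -4/3 and in -4·tan(2y) is 0.
Lower-order terms cancel with the polynomial part, so the numerator is (-4/3)·y^4 + o(y^4), and the limit is (-4/3)/(-1) = 4/3.

4/3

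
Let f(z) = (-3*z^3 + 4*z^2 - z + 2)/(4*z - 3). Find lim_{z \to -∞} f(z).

The numerator has higher degree (3 > 1); the quotient behaves like (-3/(4))·z^2 for large |z|.
As z → −∞ this diverges to -∞.

-∞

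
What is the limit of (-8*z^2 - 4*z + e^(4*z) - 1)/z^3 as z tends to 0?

32/3

Direct substitution gives 0/0.
Apply L'Hôpital: lim (-16*z + 4*e^(4*z) - 4)/(3*z^2), still 0/0.
Apply L'Hôpital: lim (16*e^(4*z) - 16)/(6*z), still 0/0.
After 3 applications of L'Hôpital's rule the quotient is (64*e^(4*z))/(6); substituting z = 0 gives 32/3.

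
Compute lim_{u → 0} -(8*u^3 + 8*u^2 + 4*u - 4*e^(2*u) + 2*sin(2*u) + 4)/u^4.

Substitution gives 0/0 (the numerator vanishes to order 4).
Expand each term to order u^4: the coefficient of u^4 in 2·sin(2u) is 0 and in -4·e^(2u) is -8/3.
Lower-order terms cancel with the polynomial part, so the numerator is (-8/3)·u^4 + o(u^4), and the limit is (-8/3)/(-1) = 8/3.

8/3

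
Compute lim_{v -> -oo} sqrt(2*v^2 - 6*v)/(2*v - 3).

-√(2)/2

For large |v|, √(2*v^2 - 6*v) ≈ √2·|v| and the denominator ≈ 2v.
Since v → −∞, |v| = −v, giving −√2/(2) = -√(2)/2.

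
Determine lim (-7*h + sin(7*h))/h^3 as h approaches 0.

Direct substitution gives 0/0.
Apply L'Hôpital: lim (7*cos(7*h) - 7)/(3*h^2), still 0/0.
Apply L'Hôpital: lim (-49*sin(7*h))/(6*h), still 0/0.
After 3 applications of L'Hôpital's rule the quotient is (-343*cos(7*h))/(6); substituting h = 0 gives -343/6.

-343/6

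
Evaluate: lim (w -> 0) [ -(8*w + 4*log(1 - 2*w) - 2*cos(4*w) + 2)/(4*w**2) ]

-2

Substitution gives 0/0 (the numerator vanishes to order 2).
Expand each term to order w^2: the coefficient of w^2 in 4·ln(1 - 2w) is -8 and in -2·cos(4w) is 16.
Lower-order terms cancel with the polynomial part, so the numerator is (8)·w^2 + o(w^2), and the limit is (8)/(-4) = -2.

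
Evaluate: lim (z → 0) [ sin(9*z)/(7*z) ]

9/7

Substitution gives 0/0.
Write it as (9/7)·sin(9z)/(9z); since sin(u)/u → 1, the limit is 9/7.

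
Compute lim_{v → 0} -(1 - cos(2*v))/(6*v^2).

-1/3

Substitution gives 0/0.
Use (1 − cos u)/u² → 1/2 with u = 2v: the limit is 2²/(2·(-6)) = -1/3.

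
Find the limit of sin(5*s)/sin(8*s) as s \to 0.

Substitution gives 0/0.
Divide numerator and denominator by s: sin(5s)/s → 5 and sin(8s)/s → 8, so the limit is 1·5/8 = 5/8.

5/8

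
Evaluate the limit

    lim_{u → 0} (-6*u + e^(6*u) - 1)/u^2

18

Direct substitution gives 0/0.
Apply L'Hôpital: lim (6*e^(6*u) - 6)/(2*u), still 0/0.
After 2 applications of L'Hôpital's rule the quotient is (36*e^(6*u))/(2); substituting u = 0 gives 18.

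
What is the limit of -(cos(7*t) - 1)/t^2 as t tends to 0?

49/2

Direct substitution gives 0/0.
Apply L'Hôpital: lim (-7*sin(7*t))/(-2*t), still 0/0.
After 2 applications of L'Hôpital's rule the quotient is (-49*cos(7*t))/(-2); substituting t = 0 gives 49/2.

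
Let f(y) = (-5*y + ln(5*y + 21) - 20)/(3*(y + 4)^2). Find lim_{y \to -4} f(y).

-25/6

Direct substitution gives 0/0.
Apply L'Hôpital: lim (-5 + 5/(5*y + 21))/(6*y + 24), still 0/0.
After 2 applications of L'Hôpital's rule the quotient is (-25/(5*y + 21)^2)/(6); substituting y = -4 gives -25/6.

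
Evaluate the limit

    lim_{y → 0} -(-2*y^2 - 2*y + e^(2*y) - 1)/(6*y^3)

Direct substitution gives 0/0.
Apply L'Hôpital: lim (-4*y + 2*e^(2*y) - 2)/(-18*y^2), still 0/0.
Apply L'Hôpital: lim (4*e^(2*y) - 4)/(-36*y), still 0/0.
After 3 applications of L'Hôpital's rule the quotient is (8*e^(2*y))/(-36); substituting y = 0 gives -2/9.

-2/9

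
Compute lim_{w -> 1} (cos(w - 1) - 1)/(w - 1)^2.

-1/2

Direct substitution gives 0/0.
Apply L'Hôpital: lim (-sin(w - 1))/(2*w - 2), still 0/0.
After 2 applications of L'Hôpital's rule the quotient is (-cos(w - 1))/(2); substituting w = 1 gives -1/2.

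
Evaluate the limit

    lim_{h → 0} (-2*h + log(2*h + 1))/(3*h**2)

Direct substitution gives 0/0.
Apply L'Hôpital: lim (-2 + 2/(2*h + 1))/(6*h), still 0/0.
After 2 applications of L'Hôpital's rule the quotient is (-4/(2*h + 1)^2)/(6); substituting h = 0 gives -2/3.

-2/3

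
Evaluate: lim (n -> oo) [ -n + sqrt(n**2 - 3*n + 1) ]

This has the form ∞ − ∞. Multiply and divide by the conjugate √(n^2 - 3*n + 1) + n.
That gives (-3n + 1) / (√(n^2 - 3*n + 1) + n).
Divide numerator and denominator by n: the limit is -3/(2·1) = -3/2.

-3/2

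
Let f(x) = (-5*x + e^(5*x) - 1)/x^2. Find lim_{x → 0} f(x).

25/2

Direct substitution gives 0/0.
Apply L'Hôpital: lim (5*e^(5*x) - 5)/(2*x), still 0/0.
After 2 applications of L'Hôpital's rule the quotient is (25*e^(5*x))/(2); substituting x = 0 gives 25/2.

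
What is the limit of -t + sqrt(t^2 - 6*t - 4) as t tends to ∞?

-3

This has the form ∞ − ∞. Multiply and divide by the conjugate √(t^2 - 6*t - 4) + t.
That gives (-6t - 4) / (√(t^2 - 6*t - 4) + t).
Divide numerator and denominator by t: the limit is -6/(2·1) = -3.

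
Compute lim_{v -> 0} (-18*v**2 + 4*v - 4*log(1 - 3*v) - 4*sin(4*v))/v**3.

236/3

Substitution gives 0/0; apply L'Hôpital's rule 3 times.
After differentiating numerator and denominator 3 times the quotient is (256*cos(4*v) - 216/(3*v - 1)^3)/(6); at v = 0 this is 236/3.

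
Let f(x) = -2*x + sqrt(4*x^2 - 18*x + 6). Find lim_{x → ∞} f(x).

An ∞ − ∞ form. Rationalising with the conjugate, the difference becomes (-18x + 6) / (√(4*x^2 - 18*x + 6) + 2x).
For large x the denominator behaves like 2·2x, so the quotient tends to -18/4 = -9/2.

-9/2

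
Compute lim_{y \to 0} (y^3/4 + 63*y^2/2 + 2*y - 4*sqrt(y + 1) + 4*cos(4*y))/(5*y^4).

4111/480

Substitution gives 0/0 (the numerator vanishes to order 4).
Expand each term to order y^4: the coefficient of y^4 in -4·√(1 + y) is 5/32 and in 4·cos(4y) is 128/3.
Lower-order terms cancel with the polynomial part, so the numerator is (4111/96)·y^4 + o(y^4), and the limit is (4111/96)/(5) = 4111/480.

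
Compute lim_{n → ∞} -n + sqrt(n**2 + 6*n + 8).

An ∞ − ∞ form. Rationalising with the conjugate, the difference becomes (6n + 8) / (√(n^2 + 6*n + 8) + n).
For large n the denominator behaves like 2·n, so the quotient tends to 6/2 = 3.

3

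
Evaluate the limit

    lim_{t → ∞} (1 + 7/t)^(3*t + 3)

e^(21)

Let L be the limit and take ln: ln L = lim (3t + 3)·ln(1 + 7/t) = lim (3t + 3)·(7/t + O(1/t²)) = 21.
Hence L = e^(21).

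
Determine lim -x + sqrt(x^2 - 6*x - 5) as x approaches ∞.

-3

This has the form ∞ − ∞. Multiply and divide by the conjugate √(x^2 - 6*x - 5) + x.
That gives (-6x - 5) / (√(x^2 - 6*x - 5) + x).
Divide numerator and denominator by x: the limit is -6/(2·1) = -3.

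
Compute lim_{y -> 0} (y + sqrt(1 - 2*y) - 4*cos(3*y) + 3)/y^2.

35/2

Substitution gives 0/0; apply L'Hôpital's rule 2 times.
After differentiating numerator and denominator 2 times the quotient is (36*cos(3*y) - 1/(1 - 2*y)^(3/2))/(2); at y = 0 this is 35/2.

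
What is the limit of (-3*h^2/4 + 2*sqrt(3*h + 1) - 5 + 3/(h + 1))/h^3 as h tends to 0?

Substitution gives 0/0; apply L'Hôpital's rule 3 times.
After differentiating numerator and denominator 3 times the quotient is (81/(4*(3*h + 1)^(5/2)) - 18/(h + 1)^4)/(6); at h = 0 this is 3/8.

3/8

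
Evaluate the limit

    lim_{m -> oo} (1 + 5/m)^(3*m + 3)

e^(15)

Write it as [(1 + 5/m)^m]^(3) · (1 + 5/m)^(3). The bracketed term tends to e^(5) and the second factor to 1, so the limit is e^(15).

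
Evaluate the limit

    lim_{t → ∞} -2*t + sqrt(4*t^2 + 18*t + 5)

This has the form ∞ − ∞. Multiply and divide by the conjugate √(4*t^2 + 18*t + 5) + 2t.
That gives (18t + 5) / (√(4*t^2 + 18*t + 5) + 2t).
Divide numerator and denominator by t: the limit is 18/(2·2) = 9/2.

9/2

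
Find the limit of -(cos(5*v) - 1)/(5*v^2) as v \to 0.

5/2

Direct substitution gives 0/0.
Apply L'Hôpital: lim (-5*sin(5*v))/(-10*v), still 0/0.
After 2 applications of L'Hôpital's rule the quotient is (-25*cos(5*v))/(-10); substituting v = 0 gives 5/2.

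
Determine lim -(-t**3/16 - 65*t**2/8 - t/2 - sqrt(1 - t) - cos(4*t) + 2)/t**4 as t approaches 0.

4081/384

Substitution gives 0/0; apply L'Hôpital's rule 4 times.
After differentiating numerator and denominator 4 times the quotient is (-256*cos(4*t) + 15/(16*(1 - t)^(7/2)))/(-24); at t = 0 this is 4081/384.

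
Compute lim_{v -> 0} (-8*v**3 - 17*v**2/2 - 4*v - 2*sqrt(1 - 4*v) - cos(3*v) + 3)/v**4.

Substitution gives 0/0 (the numerator vanishes to order 4).
Expand each term to order v^4: the coefficient of v^4 in −cos(3v) is -27/8 and in -2·√(1 - 4v) is 20.
Lower-order terms cancel with the polynomial part, so the numerator is (133/8)·v^4 + o(v^4), and the limit is (133/8)/(1) = 133/8.

133/8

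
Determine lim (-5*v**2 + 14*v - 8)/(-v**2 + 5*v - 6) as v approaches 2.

-6

At v = 2 both the top and bottom vanish — a removable singularity. Factoring out (v - 2) from each leaves (4 - 5*v)/(3 - v), which at v = 2 equals -6.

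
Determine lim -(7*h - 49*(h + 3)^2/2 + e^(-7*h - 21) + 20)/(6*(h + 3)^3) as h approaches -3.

Direct substitution gives 0/0.
Apply L'Hôpital: lim (-49*h - 7*e^(-7*h - 21) - 140)/(-18*(h + 3)^2), still 0/0.
Apply L'Hôpital: lim (49*e^(-7*h - 21) - 49)/(-36*h - 108), still 0/0.
After 3 applications of L'Hôpital's rule the quotient is (-343*e^(-7*h - 21))/(-36); substituting h = -3 gives 343/36.

343/36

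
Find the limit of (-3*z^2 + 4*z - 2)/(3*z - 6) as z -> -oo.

∞

The numerator has higher degree (2 > 1); the quotient behaves like (-3/(3))·z^1 for large |z|.
As z → −∞ this diverges to ∞.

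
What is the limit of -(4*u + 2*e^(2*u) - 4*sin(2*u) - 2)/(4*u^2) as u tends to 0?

Substitution gives 0/0 (the numerator vanishes to order 2).
Expand each term to order u^2: the coefficient of u^2 in -4·sin(2u) is 0 and in 2·e^(2u) is 4.
Lower-order terms cancel with the polynomial part, so the numerator is (4)·u^2 + o(u^2), and the limit is (4)/(-4) = -1.

-1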